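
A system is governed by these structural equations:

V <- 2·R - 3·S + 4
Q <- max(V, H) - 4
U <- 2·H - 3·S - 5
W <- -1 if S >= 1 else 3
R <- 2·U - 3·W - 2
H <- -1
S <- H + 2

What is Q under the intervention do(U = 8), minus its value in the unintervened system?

The intervention breaks the incoming arrows to U: U <- 2·H - 3·S - 5 no longer applies, and U = 8.
S = H + 2  [with H=-1]  = 1
W = -1 if S >= 1 else 3  [with S=1]  = -1
R = 2·U - 3·W - 2  [with U=8, W=-1]  = 17
V = 2·R - 3·S + 4  [with R=17, S=1]  = 35
Q = max(V, H) - 4  [with V=35, H=-1]  = 31
Without intervention: S = H + 2  [with H=-1]  = 1; W = -1 if S >= 1 else 3  [with S=1]  = -1; U = 2·H - 3·S - 5  [with H=-1, S=1]  = -10; R = 2·U - 3·W - 2  [with U=-10, W=-1]  = -19; V = 2·R - 3·S + 4  [with R=-19, S=1]  = -37; Q = max(V, H) - 4  [with V=-37, H=-1]  = -5.
Change = 31 − (-5) = 36.

36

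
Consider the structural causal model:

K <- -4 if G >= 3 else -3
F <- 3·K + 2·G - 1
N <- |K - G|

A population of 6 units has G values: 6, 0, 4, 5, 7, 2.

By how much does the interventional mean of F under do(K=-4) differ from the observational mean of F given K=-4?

-3

The intervention sets K=-4 in all 6 units regardless of G. Recomputing F per unit gives -1, -13, -5, -3, 1, -9; average -5.
Conditioning on K=-4 selects the 4 unit(s) with G ∈ {6, 4, 5, 7}. Their F values: -1, -5, -3, 1. Mean = -2.
Difference = -5 − (-2) = -3.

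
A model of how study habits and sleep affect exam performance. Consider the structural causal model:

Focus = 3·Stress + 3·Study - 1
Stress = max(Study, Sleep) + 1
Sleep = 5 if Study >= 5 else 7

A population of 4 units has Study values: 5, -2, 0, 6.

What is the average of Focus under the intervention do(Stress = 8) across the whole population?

29.75

The intervention sets Stress=8 in all 4 units regardless of Study. Recomputing Focus per unit gives 38, 17, 23, 41; average 29.75.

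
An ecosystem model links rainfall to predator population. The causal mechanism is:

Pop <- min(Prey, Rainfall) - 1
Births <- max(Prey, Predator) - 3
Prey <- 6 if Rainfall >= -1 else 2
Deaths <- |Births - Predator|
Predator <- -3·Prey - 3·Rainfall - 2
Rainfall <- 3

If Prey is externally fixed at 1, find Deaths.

12

do(Prey=1) replaces the equation Prey <- 6 if Rainfall >= -1 else 2 with the constant Prey = 1.
Predator = -3·Prey - 3·Rainfall - 2  [with Prey=1, Rainfall=3]  = -14
Births = max(Prey, Predator) - 3  [with Prey=1, Predator=-14]  = -2
Deaths = |Births - Predator|  [with Births=-2, Predator=-14]  = 12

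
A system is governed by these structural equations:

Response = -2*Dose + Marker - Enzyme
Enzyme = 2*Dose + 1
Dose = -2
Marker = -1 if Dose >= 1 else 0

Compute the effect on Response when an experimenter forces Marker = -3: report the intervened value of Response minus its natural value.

The intervention breaks the incoming arrows to Marker: Marker = -1 if Dose >= 1 else 0 no longer applies, and Marker = -3.
Enzyme = 2*Dose + 1  [with Dose=-2]  = -3
Response = -2*Dose + Marker - Enzyme  [with Dose=-2, Marker=-3, Enzyme=-3]  = 4
Without intervention: Enzyme = 2*Dose + 1  [with Dose=-2]  = -3; Marker = -1 if Dose >= 1 else 0  [with Dose=-2]  = 0; Response = -2*Dose + Marker - Enzyme  [with Dose=-2, Marker=0, Enzyme=-3]  = 7.
Change = 4 − 7 = -3.

-3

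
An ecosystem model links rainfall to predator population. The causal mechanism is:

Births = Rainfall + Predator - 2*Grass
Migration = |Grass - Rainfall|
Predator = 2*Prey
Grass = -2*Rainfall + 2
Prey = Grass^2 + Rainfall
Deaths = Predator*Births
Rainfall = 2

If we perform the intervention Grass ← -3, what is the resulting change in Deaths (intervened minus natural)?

Under do(Grass=-3), the mechanism Grass = -2*Rainfall + 2 is discarded; Grass is fixed at -3.
Prey = Grass^2 + Rainfall  [with Grass=-3, Rainfall=2]  = 11
Predator = 2*Prey  [with Prey=11]  = 22
Births = Rainfall + Predator - 2*Grass  [with Rainfall=2, Predator=22, Grass=-3]  = 30
Deaths = Predator*Births  [with Predator=22, Births=30]  = 660
Without intervention: Grass = -2*Rainfall + 2  [with Rainfall=2]  = -2; Prey = Grass^2 + Rainfall  [with Grass=-2, Rainfall=2]  = 6; Predator = 2*Prey  [with Prey=6]  = 12; Births = Rainfall + Predator - 2*Grass  [with Rainfall=2, Predator=12, Grass=-2]  = 18; Deaths = Predator*Births  [with Predator=12, Births=18]  = 216.
Change = 660 − 216 = 444.

444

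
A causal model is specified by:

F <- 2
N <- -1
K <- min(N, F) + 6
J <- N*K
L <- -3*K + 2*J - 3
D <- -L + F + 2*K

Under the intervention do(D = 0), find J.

-5

do(D=0) replaces the equation D <- -L + F + 2*K with the constant D = 0.
No directed path runs from D to J, so J keeps its natural value.
K = min(N, F) + 6  [with N=-1, F=2]  = 5
J = N*K  [with N=-1, K=5]  = -5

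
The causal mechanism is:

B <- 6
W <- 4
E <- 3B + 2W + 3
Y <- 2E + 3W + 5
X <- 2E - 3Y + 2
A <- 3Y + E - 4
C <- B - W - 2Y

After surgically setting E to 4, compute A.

75

The intervention breaks the incoming arrows to E: E <- 3B + 2W + 3 no longer applies, and E = 4.
Y = 2E + 3W + 5  [with E=4, W=4]  = 25
A = 3Y + E - 4  [with Y=25, E=4]  = 75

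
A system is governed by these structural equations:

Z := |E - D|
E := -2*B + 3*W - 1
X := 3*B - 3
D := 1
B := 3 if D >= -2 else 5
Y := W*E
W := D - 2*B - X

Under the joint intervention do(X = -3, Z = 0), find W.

The joint intervention fixes X = -3, Z = 0, removing each variable's own equation.
B = 3 if D >= -2 else 5  [with D=1]  = 3
W = D - 2*B - X  [with D=1, B=3, X=-3]  = -2

-2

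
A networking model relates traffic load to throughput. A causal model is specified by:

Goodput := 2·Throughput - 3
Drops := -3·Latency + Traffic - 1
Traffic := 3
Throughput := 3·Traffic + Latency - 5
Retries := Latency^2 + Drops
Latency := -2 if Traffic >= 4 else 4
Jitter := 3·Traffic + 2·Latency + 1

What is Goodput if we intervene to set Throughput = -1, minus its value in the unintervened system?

Intervening sets Throughput = -1 and removes its equation (Throughput := 3·Traffic + Latency - 5).
Goodput = 2·Throughput - 3  [with Throughput=-1]  = -5
Without intervention: Latency = -2 if Traffic >= 4 else 4  [with Traffic=3]  = 4; Throughput = 3·Traffic + Latency - 5  [with Traffic=3, Latency=4]  = 8; Goodput = 2·Throughput - 3  [with Throughput=8]  = 13.
Change = -5 − 13 = -18.

-18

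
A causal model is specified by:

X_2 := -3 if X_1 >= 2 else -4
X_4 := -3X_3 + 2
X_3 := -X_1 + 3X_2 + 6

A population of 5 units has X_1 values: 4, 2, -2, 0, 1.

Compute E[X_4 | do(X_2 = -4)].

The intervention sets X_2=-4 in all 5 units regardless of X_1. Recomputing X_4 per unit gives 32, 26, 14, 20, 23; average 23.

23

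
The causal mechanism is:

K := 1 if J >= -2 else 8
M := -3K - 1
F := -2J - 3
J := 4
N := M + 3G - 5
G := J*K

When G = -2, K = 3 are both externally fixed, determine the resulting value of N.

The joint intervention fixes G = -2, K = 3, removing each variable's own equation.
M = -3K - 1  [with K=3]  = -10
N = M + 3G - 5  [with M=-10, G=-2]  = -21

-21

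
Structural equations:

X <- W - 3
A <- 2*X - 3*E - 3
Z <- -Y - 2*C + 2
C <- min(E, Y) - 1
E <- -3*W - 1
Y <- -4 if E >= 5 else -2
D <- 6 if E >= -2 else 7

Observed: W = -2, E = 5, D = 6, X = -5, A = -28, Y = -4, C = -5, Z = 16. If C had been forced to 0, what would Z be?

do(C=0) replaces the equation C <- min(E, Y) - 1 with the constant C = 0.
E = -3*W - 1  [with W=-2]  = 5
Y = -4 if E >= 5 else -2  [with E=5]  = -4
Z = -Y - 2*C + 2  [with Y=-4, C=0]  = 6

6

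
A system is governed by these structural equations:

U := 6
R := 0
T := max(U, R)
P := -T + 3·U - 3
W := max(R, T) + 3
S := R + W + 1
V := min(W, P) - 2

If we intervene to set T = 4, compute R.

0

Under do(T=4), the mechanism T := max(U, R) is discarded; T is fixed at 4.
Since R is not a descendant of the intervened variable, it is unaffected.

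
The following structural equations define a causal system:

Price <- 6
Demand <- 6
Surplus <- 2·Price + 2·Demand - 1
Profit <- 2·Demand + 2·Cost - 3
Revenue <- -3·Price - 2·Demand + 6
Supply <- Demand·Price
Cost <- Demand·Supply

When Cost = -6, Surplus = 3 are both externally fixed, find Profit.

The joint intervention fixes Cost = -6, Surplus = 3, removing each variable's own equation.
Profit = 2·Demand + 2·Cost - 3  [with Demand=6, Cost=-6]  = -3

-3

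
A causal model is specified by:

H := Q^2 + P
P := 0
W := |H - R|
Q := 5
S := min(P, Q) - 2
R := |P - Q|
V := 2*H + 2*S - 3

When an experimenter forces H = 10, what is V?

The intervention breaks the incoming arrows to H: H := Q^2 + P no longer applies, and H = 10.
S = min(P, Q) - 2  [with P=0, Q=5]  = -2
V = 2*H + 2*S - 3  [with H=10, S=-2]  = 13

13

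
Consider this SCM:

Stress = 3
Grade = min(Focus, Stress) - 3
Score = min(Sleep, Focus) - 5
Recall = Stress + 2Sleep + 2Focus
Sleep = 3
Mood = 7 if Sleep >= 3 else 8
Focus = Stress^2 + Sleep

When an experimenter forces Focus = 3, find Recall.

15

The intervention breaks the incoming arrows to Focus: Focus = Stress^2 + Sleep no longer applies, and Focus = 3.
Recall = Stress + 2Sleep + 2Focus  [with Stress=3, Sleep=3, Focus=3]  = 15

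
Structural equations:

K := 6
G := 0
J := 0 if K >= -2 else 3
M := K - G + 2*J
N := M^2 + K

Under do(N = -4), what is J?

do(N=-4) replaces the equation N := M^2 + K with the constant N = -4.
J is not downstream of the intervention, so its value is determined by the original equations.
J = 0 if K >= -2 else 3  [with K=6]  = 0

0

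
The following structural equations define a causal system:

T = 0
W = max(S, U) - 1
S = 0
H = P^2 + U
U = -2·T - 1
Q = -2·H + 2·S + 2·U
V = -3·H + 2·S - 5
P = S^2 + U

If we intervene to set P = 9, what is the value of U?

-1

Under do(P=9), the mechanism P = S^2 + U is discarded; P is fixed at 9.
Since U is not a descendant of the intervened variable, it is unaffected.
U = -2·T - 1  [with T=0]  = -1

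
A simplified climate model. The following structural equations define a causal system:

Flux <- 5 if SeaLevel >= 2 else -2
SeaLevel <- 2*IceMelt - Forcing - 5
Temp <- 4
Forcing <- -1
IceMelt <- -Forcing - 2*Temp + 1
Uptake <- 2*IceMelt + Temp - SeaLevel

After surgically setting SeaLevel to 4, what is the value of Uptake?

Under do(SeaLevel=4), the mechanism SeaLevel <- 2*IceMelt - Forcing - 5 is discarded; SeaLevel is fixed at 4.
IceMelt = -Forcing - 2*Temp + 1  [with Forcing=-1, Temp=4]  = -6
Uptake = 2*IceMelt + Temp - SeaLevel  [with IceMelt=-6, Temp=4, SeaLevel=4]  = -12

-12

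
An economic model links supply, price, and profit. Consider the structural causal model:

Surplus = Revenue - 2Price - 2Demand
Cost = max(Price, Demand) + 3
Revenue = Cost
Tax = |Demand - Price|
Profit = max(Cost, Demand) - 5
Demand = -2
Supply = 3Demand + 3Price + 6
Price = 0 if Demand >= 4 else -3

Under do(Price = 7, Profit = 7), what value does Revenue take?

Setting Price = 7, Profit = 7 by intervention discards those variables' equations.
Cost = max(Price, Demand) + 3  [with Price=7, Demand=-2]  = 10
Revenue = Cost  [with Cost=10]  = 10

10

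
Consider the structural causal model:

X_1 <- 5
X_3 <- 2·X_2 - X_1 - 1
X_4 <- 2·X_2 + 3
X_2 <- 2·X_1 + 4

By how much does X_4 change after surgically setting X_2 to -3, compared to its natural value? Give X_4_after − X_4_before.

Under do(X_2=-3), the mechanism X_2 <- 2·X_1 + 4 is discarded; X_2 is fixed at -3.
X_4 = 2·X_2 + 3  [with X_2=-3]  = -3
Without intervention: X_2 = 2·X_1 + 4  [with X_1=5]  = 14; X_4 = 2·X_2 + 3  [with X_2=14]  = 31.
Change = -3 − 31 = -34.

-34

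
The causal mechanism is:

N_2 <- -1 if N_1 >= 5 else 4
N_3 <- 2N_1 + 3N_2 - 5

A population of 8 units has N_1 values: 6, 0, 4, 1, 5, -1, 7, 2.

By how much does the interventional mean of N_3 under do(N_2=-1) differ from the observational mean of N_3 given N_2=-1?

do(N_2=-1) breaks N_2's dependence on N_1. With N_2=-1 fixed, N_3 across the units is 4, -8, 0, -6, 2, -10, 6, -4, mean -2.
Observing N_2=-1 restricts to units where N_2's equation naturally yields -1: N_1 ∈ {6, 5, 7}. In that subpopulation N_3 = 4, 2, 6, mean 4.
Difference = -2 − 4 = -6.

-6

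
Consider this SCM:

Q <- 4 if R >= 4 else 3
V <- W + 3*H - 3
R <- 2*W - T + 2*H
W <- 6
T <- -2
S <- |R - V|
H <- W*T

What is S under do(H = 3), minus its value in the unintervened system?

The intervention breaks the incoming arrows to H: H <- W*T no longer applies, and H = 3.
R = 2*W - T + 2*H  [with W=6, T=-2, H=3]  = 20
V = W + 3*H - 3  [with W=6, H=3]  = 12
S = |R - V|  [with R=20, V=12]  = 8
Without intervention: H = W*T  [with W=6, T=-2]  = -12; R = 2*W - T + 2*H  [with W=6, T=-2, H=-12]  = -10; V = W + 3*H - 3  [with W=6, H=-12]  = -33; S = |R - V|  [with R=-10, V=-33]  = 23.
Change = 8 − 23 = -15.

-15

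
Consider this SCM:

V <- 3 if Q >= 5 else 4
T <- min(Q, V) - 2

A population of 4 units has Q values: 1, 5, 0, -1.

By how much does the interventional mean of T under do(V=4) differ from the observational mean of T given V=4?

do(V=4) breaks V's dependence on Q. With V=4 fixed, T across the units is -1, 2, -2, -3, mean -1.
E[T|V=4] averages over only the 3 units with V=4 (Q = 1, 0, -1): T = -1, -2, -3, mean -2.
Difference = -1 − (-2) = 1.

1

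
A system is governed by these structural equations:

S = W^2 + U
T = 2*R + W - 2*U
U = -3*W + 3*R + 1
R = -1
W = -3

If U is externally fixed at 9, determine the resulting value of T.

-23

do(U=9) replaces the equation U = -3*W + 3*R + 1 with the constant U = 9.
T = 2*R + W - 2*U  [with R=-1, W=-3, U=9]  = -23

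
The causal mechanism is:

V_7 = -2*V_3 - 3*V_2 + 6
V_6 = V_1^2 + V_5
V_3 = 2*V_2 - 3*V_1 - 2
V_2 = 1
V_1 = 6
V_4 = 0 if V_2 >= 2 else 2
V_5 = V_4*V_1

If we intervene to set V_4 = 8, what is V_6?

Under do(V_4=8), the mechanism V_4 = 0 if V_2 >= 2 else 2 is discarded; V_4 is fixed at 8.
V_5 = V_4*V_1  [with V_4=8, V_1=6]  = 48
V_6 = V_1^2 + V_5  [with V_1=6, V_5=48]  = 84

84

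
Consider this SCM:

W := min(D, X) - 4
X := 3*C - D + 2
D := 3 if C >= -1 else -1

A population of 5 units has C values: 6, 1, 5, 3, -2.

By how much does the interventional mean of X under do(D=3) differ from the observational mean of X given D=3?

The intervention sets D=3 in all 5 units regardless of C. Recomputing X per unit gives 17, 2, 14, 8, -7; average 6.8.
Observing D=3 restricts to units where D's equation naturally yields 3: C ∈ {6, 1, 5, 3}. In that subpopulation X = 17, 2, 14, 8, mean 10.25.
Difference = 6.8 − 10.25 = -3.45.

-3.45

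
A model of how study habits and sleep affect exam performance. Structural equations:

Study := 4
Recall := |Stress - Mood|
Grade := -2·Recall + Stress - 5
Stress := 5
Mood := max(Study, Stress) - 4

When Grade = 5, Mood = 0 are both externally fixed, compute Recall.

Under do(Grade = 5, Mood = 0), each intervened variable's structural equation is replaced by its fixed value.
Recall = |Stress - Mood|  [with Stress=5, Mood=0]  = 5

5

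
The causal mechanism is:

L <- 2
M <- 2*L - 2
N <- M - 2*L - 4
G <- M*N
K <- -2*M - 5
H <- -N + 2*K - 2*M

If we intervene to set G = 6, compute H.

Under do(G=6), the mechanism G <- M*N is discarded; G is fixed at 6.
Since H is not a descendant of the intervened variable, it is unaffected.
M = 2*L - 2  [with L=2]  = 2
N = M - 2*L - 4  [with M=2, L=2]  = -6
K = -2*M - 5  [with M=2]  = -9
H = -N + 2*K - 2*M  [with N=-6, K=-9, M=2]  = -16

-16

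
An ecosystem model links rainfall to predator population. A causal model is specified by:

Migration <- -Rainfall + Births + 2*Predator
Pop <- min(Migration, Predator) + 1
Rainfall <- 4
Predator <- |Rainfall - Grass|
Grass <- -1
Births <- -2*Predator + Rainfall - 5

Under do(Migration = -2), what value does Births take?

-11

The intervention breaks the incoming arrows to Migration: Migration <- -Rainfall + Births + 2*Predator no longer applies, and Migration = -2.
Since Births is not a descendant of the intervened variable, it is unaffected.
Predator = |Rainfall - Grass|  [with Rainfall=4, Grass=-1]  = 5
Births = -2*Predator + Rainfall - 5  [with Predator=5, Rainfall=4]  = -11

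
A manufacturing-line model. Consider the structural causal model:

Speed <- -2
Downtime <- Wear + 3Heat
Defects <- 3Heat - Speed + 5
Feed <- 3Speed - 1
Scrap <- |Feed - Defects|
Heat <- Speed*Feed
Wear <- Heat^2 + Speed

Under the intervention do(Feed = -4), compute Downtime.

86

Under do(Feed=-4), the mechanism Feed <- 3Speed - 1 is discarded; Feed is fixed at -4.
Heat = Speed*Feed  [with Speed=-2, Feed=-4]  = 8
Wear = Heat^2 + Speed  [with Heat=8, Speed=-2]  = 62
Downtime = Wear + 3Heat  [with Wear=62, Heat=8]  = 86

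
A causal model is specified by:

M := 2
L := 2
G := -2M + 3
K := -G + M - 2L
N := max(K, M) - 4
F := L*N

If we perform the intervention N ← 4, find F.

8

The intervention breaks the incoming arrows to N: N := max(K, M) - 4 no longer applies, and N = 4.
F = L*N  [with L=2, N=4]  = 8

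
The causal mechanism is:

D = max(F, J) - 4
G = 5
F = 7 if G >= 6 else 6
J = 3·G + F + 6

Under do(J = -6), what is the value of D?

The intervention breaks the incoming arrows to J: J = 3·G + F + 6 no longer applies, and J = -6.
F = 7 if G >= 6 else 6  [with G=5]  = 6
D = max(F, J) - 4  [with F=6, J=-6]  = 2

2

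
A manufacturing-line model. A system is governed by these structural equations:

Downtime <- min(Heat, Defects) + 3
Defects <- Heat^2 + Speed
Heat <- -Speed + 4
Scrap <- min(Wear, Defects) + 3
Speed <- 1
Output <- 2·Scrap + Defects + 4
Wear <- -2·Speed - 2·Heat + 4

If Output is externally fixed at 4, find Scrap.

-1

do(Output=4) replaces the equation Output <- 2·Scrap + Defects + 4 with the constant Output = 4.
Since Scrap is not a descendant of the intervened variable, it is unaffected.
Heat = -Speed + 4  [with Speed=1]  = 3
Wear = -2·Speed - 2·Heat + 4  [with Speed=1, Heat=3]  = -4
Defects = Heat^2 + Speed  [with Heat=3, Speed=1]  = 10
Scrap = min(Wear, Defects) + 3  [with Wear=-4, Defects=10]  = -1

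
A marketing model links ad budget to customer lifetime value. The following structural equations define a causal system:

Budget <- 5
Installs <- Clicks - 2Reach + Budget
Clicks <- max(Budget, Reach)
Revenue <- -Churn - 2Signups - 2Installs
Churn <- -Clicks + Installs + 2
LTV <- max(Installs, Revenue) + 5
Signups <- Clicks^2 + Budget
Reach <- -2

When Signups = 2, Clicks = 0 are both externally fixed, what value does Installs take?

9

Under do(Signups = 2, Clicks = 0), each intervened variable's structural equation is replaced by its fixed value.
Installs = Clicks - 2Reach + Budget  [with Clicks=0, Reach=-2, Budget=5]  = 9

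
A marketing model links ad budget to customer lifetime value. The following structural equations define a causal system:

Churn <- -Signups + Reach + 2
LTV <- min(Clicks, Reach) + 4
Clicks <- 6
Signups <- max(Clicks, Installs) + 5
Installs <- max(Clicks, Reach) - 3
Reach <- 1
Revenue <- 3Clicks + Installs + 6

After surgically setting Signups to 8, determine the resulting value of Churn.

Intervening sets Signups = 8 and removes its equation (Signups <- max(Clicks, Installs) + 5).
Churn = -Signups + Reach + 2  [with Signups=8, Reach=1]  = -5

-5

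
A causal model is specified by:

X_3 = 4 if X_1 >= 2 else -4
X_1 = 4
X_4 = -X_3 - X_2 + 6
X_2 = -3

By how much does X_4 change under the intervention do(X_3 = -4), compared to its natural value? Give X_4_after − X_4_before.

The intervention breaks the incoming arrows to X_3: X_3 = 4 if X_1 >= 2 else -4 no longer applies, and X_3 = -4.
X_4 = -X_3 - X_2 + 6  [with X_3=-4, X_2=-3]  = 13
Without intervention: X_3 = 4 if X_1 >= 2 else -4  [with X_1=4]  = 4; X_4 = -X_3 - X_2 + 6  [with X_3=4, X_2=-3]  = 5.
Change = 13 − 5 = 8.

8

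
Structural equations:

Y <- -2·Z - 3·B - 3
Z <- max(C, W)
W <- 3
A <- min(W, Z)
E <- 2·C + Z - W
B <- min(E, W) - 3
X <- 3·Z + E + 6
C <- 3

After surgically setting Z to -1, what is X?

The intervention breaks the incoming arrows to Z: Z <- max(C, W) no longer applies, and Z = -1.
E = 2·C + Z - W  [with C=3, Z=-1, W=3]  = 2
X = 3·Z + E + 6  [with Z=-1, E=2]  = 5

5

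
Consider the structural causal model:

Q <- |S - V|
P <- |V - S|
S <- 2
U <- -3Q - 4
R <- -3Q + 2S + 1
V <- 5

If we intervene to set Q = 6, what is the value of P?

3

The intervention breaks the incoming arrows to Q: Q <- |S - V| no longer applies, and Q = 6.
P is not downstream of the intervention, so its value is determined by the original equations.
P = |V - S|  [with V=5, S=2]  = 3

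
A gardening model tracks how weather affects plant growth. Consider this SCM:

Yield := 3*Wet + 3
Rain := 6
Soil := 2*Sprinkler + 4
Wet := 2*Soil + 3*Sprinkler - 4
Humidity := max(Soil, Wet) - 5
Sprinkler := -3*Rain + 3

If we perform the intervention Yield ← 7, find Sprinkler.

do(Yield=7) replaces the equation Yield := 3*Wet + 3 with the constant Yield = 7.
Sprinkler is not downstream of the intervention, so its value is determined by the original equations.
Sprinkler = -3*Rain + 3  [with Rain=6]  = -15

-15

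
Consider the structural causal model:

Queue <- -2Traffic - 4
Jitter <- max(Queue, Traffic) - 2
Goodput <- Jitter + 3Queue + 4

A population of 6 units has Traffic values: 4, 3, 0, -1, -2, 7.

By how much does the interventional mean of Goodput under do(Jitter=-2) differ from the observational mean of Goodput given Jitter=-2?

-17

Under do(Jitter=-2), Jitter's equation is replaced by Jitter=-2 for every unit. Per-unit Goodput: -34, -28, -10, -4, 2, -52. Mean = -21.
Conditioning on Jitter=-2 selects the 2 unit(s) with Traffic ∈ {0, -2}. Their Goodput values: -10, 2. Mean = -4.
Difference = -21 − (-4) = -17.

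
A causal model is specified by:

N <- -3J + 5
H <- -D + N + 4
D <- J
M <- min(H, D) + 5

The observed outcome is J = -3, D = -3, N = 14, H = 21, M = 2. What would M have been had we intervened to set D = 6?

do(D=6) replaces the equation D <- J with the constant D = 6.
N = -3J + 5  [with J=-3]  = 14
H = -D + N + 4  [with D=6, N=14]  = 12
M = min(H, D) + 5  [with H=12, D=6]  = 11

11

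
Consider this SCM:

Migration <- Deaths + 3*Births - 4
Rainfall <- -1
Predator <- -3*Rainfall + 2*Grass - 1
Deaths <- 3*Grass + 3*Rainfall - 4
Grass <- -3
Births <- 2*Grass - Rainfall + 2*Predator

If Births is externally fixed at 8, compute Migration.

Under do(Births=8), the mechanism Births <- 2*Grass - Rainfall + 2*Predator is discarded; Births is fixed at 8.
Deaths = 3*Grass + 3*Rainfall - 4  [with Grass=-3, Rainfall=-1]  = -16
Migration = Deaths + 3*Births - 4  [with Deaths=-16, Births=8]  = 4

4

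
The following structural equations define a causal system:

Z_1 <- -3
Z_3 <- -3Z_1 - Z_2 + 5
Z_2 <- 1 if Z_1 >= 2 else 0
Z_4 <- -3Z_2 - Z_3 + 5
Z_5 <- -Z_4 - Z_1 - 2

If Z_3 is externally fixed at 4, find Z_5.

do(Z_3=4) replaces the equation Z_3 <- -3Z_1 - Z_2 + 5 with the constant Z_3 = 4.
Z_2 = 1 if Z_1 >= 2 else 0  [with Z_1=-3]  = 0
Z_4 = -3Z_2 - Z_3 + 5  [with Z_2=0, Z_3=4]  = 1
Z_5 = -Z_4 - Z_1 - 2  [with Z_4=1, Z_1=-3]  = 0

0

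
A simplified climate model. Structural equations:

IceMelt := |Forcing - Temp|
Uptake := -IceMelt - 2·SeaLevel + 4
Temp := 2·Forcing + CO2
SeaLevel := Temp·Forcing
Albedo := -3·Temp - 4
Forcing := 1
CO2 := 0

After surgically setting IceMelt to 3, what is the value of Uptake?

-3

The intervention breaks the incoming arrows to IceMelt: IceMelt := |Forcing - Temp| no longer applies, and IceMelt = 3.
Temp = 2·Forcing + CO2  [with Forcing=1, CO2=0]  = 2
SeaLevel = Temp·Forcing  [with Temp=2, Forcing=1]  = 2
Uptake = -IceMelt - 2·SeaLevel + 4  [with IceMelt=3, SeaLevel=2]  = -3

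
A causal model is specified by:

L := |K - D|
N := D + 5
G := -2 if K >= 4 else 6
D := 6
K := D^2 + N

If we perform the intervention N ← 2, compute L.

Under do(N=2), the mechanism N := D + 5 is discarded; N is fixed at 2.
K = D^2 + N  [with D=6, N=2]  = 38
L = |K - D|  [with K=38, D=6]  = 32

32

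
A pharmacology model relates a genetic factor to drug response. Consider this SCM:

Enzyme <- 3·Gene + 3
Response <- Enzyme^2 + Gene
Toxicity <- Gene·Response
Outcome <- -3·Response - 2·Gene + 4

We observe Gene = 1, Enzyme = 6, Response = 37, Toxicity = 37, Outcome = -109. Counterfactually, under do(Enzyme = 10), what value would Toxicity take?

101

Under do(Enzyme=10), the mechanism Enzyme <- 3·Gene + 3 is discarded; Enzyme is fixed at 10.
Response = Enzyme^2 + Gene  [with Enzyme=10, Gene=1]  = 101
Toxicity = Gene·Response  [with Gene=1, Response=101]  = 101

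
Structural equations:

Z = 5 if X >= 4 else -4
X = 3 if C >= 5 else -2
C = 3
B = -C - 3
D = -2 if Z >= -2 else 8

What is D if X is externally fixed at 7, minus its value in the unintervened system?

-10

do(X=7) replaces the equation X = 3 if C >= 5 else -2 with the constant X = 7.
Z = 5 if X >= 4 else -4  [with X=7]  = 5
D = -2 if Z >= -2 else 8  [with Z=5]  = -2
Without intervention: X = 3 if C >= 5 else -2  [with C=3]  = -2; Z = 5 if X >= 4 else -4  [with X=-2]  = -4; D = -2 if Z >= -2 else 8  [with Z=-4]  = 8.
Change = -2 − 8 = -10.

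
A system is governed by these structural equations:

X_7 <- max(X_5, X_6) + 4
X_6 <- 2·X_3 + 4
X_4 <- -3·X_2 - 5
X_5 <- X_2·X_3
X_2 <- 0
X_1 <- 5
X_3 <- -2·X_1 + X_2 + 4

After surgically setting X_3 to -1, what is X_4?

The intervention breaks the incoming arrows to X_3: X_3 <- -2·X_1 + X_2 + 4 no longer applies, and X_3 = -1.
X_4 is not downstream of the intervention, so its value is determined by the original equations.
X_4 = -3·X_2 - 5  [with X_2=0]  = -5

-5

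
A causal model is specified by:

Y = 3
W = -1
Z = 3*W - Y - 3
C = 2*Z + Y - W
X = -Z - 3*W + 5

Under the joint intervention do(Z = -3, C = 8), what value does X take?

Setting Z = -3, C = 8 by intervention discards those variables' equations.
X = -Z - 3*W + 5  [with Z=-3, W=-1]  = 11

11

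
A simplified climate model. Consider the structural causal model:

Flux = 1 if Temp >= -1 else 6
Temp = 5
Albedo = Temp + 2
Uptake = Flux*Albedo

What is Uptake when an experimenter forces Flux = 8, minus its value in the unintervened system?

49

The intervention breaks the incoming arrows to Flux: Flux = 1 if Temp >= -1 else 6 no longer applies, and Flux = 8.
Albedo = Temp + 2  [with Temp=5]  = 7
Uptake = Flux*Albedo  [with Flux=8, Albedo=7]  = 56
Without intervention: Albedo = Temp + 2  [with Temp=5]  = 7; Flux = 1 if Temp >= -1 else 6  [with Temp=5]  = 1; Uptake = Flux*Albedo  [with Flux=1, Albedo=7]  = 7.
Change = 56 − 7 = 49.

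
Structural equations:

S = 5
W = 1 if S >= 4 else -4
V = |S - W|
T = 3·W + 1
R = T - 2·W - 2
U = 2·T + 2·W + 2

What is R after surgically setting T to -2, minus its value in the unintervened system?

Intervening sets T = -2 and removes its equation (T = 3·W + 1).
W = 1 if S >= 4 else -4  [with S=5]  = 1
R = T - 2·W - 2  [with T=-2, W=1]  = -6
Without intervention: W = 1 if S >= 4 else -4  [with S=5]  = 1; T = 3·W + 1  [with W=1]  = 4; R = T - 2·W - 2  [with T=4, W=1]  = 0.
Change = -6 − 0 = -6.

-6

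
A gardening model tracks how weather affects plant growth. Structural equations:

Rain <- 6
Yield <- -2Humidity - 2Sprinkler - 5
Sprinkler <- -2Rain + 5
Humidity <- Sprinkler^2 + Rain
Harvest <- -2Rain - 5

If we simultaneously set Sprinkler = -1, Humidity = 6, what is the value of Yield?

Setting Sprinkler = -1, Humidity = 6 by intervention discards those variables' equations.
Yield = -2Humidity - 2Sprinkler - 5  [with Humidity=6, Sprinkler=-1]  = -15

-15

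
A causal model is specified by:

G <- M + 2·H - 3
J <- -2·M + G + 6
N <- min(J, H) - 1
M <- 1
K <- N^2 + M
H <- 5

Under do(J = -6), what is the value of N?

Intervening sets J = -6 and removes its equation (J <- -2·M + G + 6).
N = min(J, H) - 1  [with J=-6, H=5]  = -7

-7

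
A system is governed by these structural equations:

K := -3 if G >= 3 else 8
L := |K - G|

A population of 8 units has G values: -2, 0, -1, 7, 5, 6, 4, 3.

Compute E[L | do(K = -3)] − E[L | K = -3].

-2.25

Every unit gets K=-3 under the intervention. L values become 1, 3, 2, 10, 8, 9, 7, 6; E[L|do(K=-3)] = 5.75.
E[L|K=-3] averages over only the 5 units with K=-3 (G = 7, 5, 6, 4, 3): L = 10, 8, 9, 7, 6, mean 8.
Difference = 5.75 − 8 = -2.25.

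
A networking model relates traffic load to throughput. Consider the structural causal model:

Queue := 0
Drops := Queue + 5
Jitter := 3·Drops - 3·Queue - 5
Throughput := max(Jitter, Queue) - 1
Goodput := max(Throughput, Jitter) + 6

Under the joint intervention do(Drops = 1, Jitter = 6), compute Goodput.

12

Under do(Drops = 1, Jitter = 6), each intervened variable's structural equation is replaced by its fixed value.
Throughput = max(Jitter, Queue) - 1  [with Jitter=6, Queue=0]  = 5
Goodput = max(Throughput, Jitter) + 6  [with Throughput=5, Jitter=6]  = 12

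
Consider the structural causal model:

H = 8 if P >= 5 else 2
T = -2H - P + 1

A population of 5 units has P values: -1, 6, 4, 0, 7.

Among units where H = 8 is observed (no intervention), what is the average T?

-21.5

Observing H=8 restricts to units where H's equation naturally yields 8: P ∈ {6, 7}. In that subpopulation T = -21, -22, mean -21.5.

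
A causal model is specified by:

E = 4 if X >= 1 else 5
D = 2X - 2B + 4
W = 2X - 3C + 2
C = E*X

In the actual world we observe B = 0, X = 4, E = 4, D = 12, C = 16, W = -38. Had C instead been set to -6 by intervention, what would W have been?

28

The intervention breaks the incoming arrows to C: C = E*X no longer applies, and C = -6.
W = 2X - 3C + 2  [with X=4, C=-6]  = 28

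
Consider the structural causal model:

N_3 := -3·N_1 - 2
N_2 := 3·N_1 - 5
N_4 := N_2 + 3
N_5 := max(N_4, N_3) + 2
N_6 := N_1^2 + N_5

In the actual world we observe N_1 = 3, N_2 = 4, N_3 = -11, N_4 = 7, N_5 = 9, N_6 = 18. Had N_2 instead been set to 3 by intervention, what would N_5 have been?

8

do(N_2=3) replaces the equation N_2 := 3·N_1 - 5 with the constant N_2 = 3.
N_3 = -3·N_1 - 2  [with N_1=3]  = -11
N_4 = N_2 + 3  [with N_2=3]  = 6
N_5 = max(N_4, N_3) + 2  [with N_4=6, N_3=-11]  = 8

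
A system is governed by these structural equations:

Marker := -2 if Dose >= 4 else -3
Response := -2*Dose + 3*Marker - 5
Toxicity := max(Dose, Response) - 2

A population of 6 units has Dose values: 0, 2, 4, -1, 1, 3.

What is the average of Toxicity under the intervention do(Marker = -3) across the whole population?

Under do(Marker=-3), Marker's equation is replaced by Marker=-3 for every unit. Per-unit Toxicity: -2, 0, 2, -3, -1, 1. Mean = -0.5.

-0.5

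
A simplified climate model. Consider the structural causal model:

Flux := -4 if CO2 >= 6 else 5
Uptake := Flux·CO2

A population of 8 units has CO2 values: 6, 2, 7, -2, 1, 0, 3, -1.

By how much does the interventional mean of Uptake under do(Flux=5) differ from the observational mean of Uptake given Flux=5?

do(Flux=5) breaks Flux's dependence on CO2. With Flux=5 fixed, Uptake across the units is 30, 10, 35, -10, 5, 0, 15, -5, mean 10.
E[Uptake|Flux=5] averages over only the 6 units with Flux=5 (CO2 = 2, -2, 1, 0, 3, -1): Uptake = 10, -10, 5, 0, 15, -5, mean 2.5.
Difference = 10 − 2.5 = 7.5.

7.5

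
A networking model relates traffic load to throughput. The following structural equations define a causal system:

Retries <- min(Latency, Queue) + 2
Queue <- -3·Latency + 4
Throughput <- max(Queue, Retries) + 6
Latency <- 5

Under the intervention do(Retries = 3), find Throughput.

The intervention breaks the incoming arrows to Retries: Retries <- min(Latency, Queue) + 2 no longer applies, and Retries = 3.
Queue = -3·Latency + 4  [with Latency=5]  = -11
Throughput = max(Queue, Retries) + 6  [with Queue=-11, Retries=3]  = 9

9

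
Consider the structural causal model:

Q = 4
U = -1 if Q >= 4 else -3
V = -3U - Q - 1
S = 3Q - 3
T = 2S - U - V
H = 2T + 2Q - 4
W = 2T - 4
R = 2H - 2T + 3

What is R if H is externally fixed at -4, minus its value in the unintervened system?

Intervening sets H = -4 and removes its equation (H = 2T + 2Q - 4).
U = -1 if Q >= 4 else -3  [with Q=4]  = -1
V = -3U - Q - 1  [with U=-1, Q=4]  = -2
S = 3Q - 3  [with Q=4]  = 9
T = 2S - U - V  [with S=9, U=-1, V=-2]  = 21
R = 2H - 2T + 3  [with H=-4, T=21]  = -47
Without intervention: U = -1 if Q >= 4 else -3  [with Q=4]  = -1; V = -3U - Q - 1  [with U=-1, Q=4]  = -2; S = 3Q - 3  [with Q=4]  = 9; T = 2S - U - V  [with S=9, U=-1, V=-2]  = 21; H = 2T + 2Q - 4  [with T=21, Q=4]  = 46; R = 2H - 2T + 3  [with H=46, T=21]  = 53.
Change = -47 − 53 = -100.

-100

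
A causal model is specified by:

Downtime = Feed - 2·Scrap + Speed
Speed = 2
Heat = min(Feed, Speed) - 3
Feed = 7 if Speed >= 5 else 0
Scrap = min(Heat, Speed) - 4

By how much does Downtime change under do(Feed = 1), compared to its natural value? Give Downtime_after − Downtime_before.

-1

do(Feed=1) replaces the equation Feed = 7 if Speed >= 5 else 0 with the constant Feed = 1.
Heat = min(Feed, Speed) - 3  [with Feed=1, Speed=2]  = -2
Scrap = min(Heat, Speed) - 4  [with Heat=-2, Speed=2]  = -6
Downtime = Feed - 2·Scrap + Speed  [with Feed=1, Scrap=-6, Speed=2]  = 15
Without intervention: Feed = 7 if Speed >= 5 else 0  [with Speed=2]  = 0; Heat = min(Feed, Speed) - 3  [with Feed=0, Speed=2]  = -3; Scrap = min(Heat, Speed) - 4  [with Heat=-3, Speed=2]  = -7; Downtime = Feed - 2·Scrap + Speed  [with Feed=0, Scrap=-7, Speed=2]  = 16.
Change = 15 − 16 = -1.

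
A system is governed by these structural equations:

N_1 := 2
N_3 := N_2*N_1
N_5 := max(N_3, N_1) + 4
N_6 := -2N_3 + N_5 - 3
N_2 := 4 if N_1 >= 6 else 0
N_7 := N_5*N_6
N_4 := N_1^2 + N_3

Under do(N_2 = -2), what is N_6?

Under do(N_2=-2), the mechanism N_2 := 4 if N_1 >= 6 else 0 is discarded; N_2 is fixed at -2.
N_3 = N_2*N_1  [with N_2=-2, N_1=2]  = -4
N_5 = max(N_3, N_1) + 4  [with N_3=-4, N_1=2]  = 6
N_6 = -2N_3 + N_5 - 3  [with N_3=-4, N_5=6]  = 11

11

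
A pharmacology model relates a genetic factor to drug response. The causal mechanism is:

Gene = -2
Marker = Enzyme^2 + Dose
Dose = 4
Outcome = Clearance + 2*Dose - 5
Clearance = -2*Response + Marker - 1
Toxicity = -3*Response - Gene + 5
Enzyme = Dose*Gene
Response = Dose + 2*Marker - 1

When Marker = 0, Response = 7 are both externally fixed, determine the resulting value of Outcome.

The joint intervention fixes Marker = 0, Response = 7, removing each variable's own equation.
Clearance = -2*Response + Marker - 1  [with Response=7, Marker=0]  = -15
Outcome = Clearance + 2*Dose - 5  [with Clearance=-15, Dose=4]  = -12

-12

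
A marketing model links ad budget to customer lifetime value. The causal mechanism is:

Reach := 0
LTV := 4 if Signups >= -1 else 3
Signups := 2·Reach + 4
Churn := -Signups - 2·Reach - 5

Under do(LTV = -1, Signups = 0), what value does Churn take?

Setting LTV = -1, Signups = 0 by intervention discards those variables' equations.
Churn = -Signups - 2·Reach - 5  [with Signups=0, Reach=0]  = -5

-5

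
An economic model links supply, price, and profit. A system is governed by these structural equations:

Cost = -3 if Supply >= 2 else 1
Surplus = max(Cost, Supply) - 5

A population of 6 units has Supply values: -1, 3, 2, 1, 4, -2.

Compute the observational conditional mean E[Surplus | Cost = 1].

-4

Conditioning on Cost=1 selects the 3 unit(s) with Supply ∈ {-1, 1, -2}. Their Surplus values: -4, -4, -4. Mean = -4.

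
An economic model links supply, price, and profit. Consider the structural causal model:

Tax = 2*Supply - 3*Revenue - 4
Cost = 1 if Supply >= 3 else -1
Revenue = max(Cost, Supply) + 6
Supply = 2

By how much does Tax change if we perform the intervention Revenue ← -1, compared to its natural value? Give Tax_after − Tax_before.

27

The intervention breaks the incoming arrows to Revenue: Revenue = max(Cost, Supply) + 6 no longer applies, and Revenue = -1.
Tax = 2*Supply - 3*Revenue - 4  [with Supply=2, Revenue=-1]  = 3
Without intervention: Cost = 1 if Supply >= 3 else -1  [with Supply=2]  = -1; Revenue = max(Cost, Supply) + 6  [with Cost=-1, Supply=2]  = 8; Tax = 2*Supply - 3*Revenue - 4  [with Supply=2, Revenue=8]  = -24.
Change = 3 − (-24) = 27.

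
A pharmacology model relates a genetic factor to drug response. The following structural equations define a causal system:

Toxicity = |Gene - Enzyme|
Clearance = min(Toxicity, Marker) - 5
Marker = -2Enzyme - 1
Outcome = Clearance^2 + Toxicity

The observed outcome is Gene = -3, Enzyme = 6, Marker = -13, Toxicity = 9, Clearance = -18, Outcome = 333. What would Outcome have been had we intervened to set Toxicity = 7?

Under do(Toxicity=7), the mechanism Toxicity = |Gene - Enzyme| is discarded; Toxicity is fixed at 7.
Marker = -2Enzyme - 1  [with Enzyme=6]  = -13
Clearance = min(Toxicity, Marker) - 5  [with Toxicity=7, Marker=-13]  = -18
Outcome = Clearance^2 + Toxicity  [with Clearance=-18, Toxicity=7]  = 331

331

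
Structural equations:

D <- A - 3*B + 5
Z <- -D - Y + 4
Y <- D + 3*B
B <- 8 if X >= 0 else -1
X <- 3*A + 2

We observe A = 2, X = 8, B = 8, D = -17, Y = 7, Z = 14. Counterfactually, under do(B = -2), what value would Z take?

-16

The intervention breaks the incoming arrows to B: B <- 8 if X >= 0 else -1 no longer applies, and B = -2.
D = A - 3*B + 5  [with A=2, B=-2]  = 13
Y = D + 3*B  [with D=13, B=-2]  = 7
Z = -D - Y + 4  [with D=13, Y=7]  = -16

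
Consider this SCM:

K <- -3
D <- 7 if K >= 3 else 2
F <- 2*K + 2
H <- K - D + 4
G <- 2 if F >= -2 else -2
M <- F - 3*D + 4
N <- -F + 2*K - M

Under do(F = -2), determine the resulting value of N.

0

The intervention breaks the incoming arrows to F: F <- 2*K + 2 no longer applies, and F = -2.
D = 7 if K >= 3 else 2  [with K=-3]  = 2
M = F - 3*D + 4  [with F=-2, D=2]  = -4
N = -F + 2*K - M  [with F=-2, K=-3, M=-4]  = 0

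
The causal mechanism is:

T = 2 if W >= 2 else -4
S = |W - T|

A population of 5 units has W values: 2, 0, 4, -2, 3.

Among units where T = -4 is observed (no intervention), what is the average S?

Observing T=-4 restricts to units where T's equation naturally yields -4: W ∈ {0, -2}. In that subpopulation S = 4, 2, mean 3.

3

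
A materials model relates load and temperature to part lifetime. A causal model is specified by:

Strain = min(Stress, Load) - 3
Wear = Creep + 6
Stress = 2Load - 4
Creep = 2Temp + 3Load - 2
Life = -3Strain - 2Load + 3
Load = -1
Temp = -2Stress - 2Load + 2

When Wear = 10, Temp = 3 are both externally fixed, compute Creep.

Setting Wear = 10, Temp = 3 by intervention discards those variables' equations.
Creep = 2Temp + 3Load - 2  [with Temp=3, Load=-1]  = 1

1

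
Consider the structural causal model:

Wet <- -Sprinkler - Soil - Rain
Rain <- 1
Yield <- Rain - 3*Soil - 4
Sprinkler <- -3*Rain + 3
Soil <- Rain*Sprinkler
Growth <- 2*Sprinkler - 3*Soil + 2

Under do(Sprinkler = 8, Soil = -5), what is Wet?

-4

Setting Sprinkler = 8, Soil = -5 by intervention discards those variables' equations.
Wet = -Sprinkler - Soil - Rain  [with Sprinkler=8, Soil=-5, Rain=1]  = -4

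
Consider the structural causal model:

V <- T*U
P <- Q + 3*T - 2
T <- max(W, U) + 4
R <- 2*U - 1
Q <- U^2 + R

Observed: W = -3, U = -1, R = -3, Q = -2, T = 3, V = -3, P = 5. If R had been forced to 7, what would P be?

The intervention breaks the incoming arrows to R: R <- 2*U - 1 no longer applies, and R = 7.
Q = U^2 + R  [with U=-1, R=7]  = 8
T = max(W, U) + 4  [with W=-3, U=-1]  = 3
P = Q + 3*T - 2  [with Q=8, T=3]  = 15

15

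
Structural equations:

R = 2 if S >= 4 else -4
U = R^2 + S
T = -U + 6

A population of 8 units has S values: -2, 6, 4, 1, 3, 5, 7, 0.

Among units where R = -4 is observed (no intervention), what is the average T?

Observing R=-4 restricts to units where R's equation naturally yields -4: S ∈ {-2, 1, 3, 0}. In that subpopulation T = -8, -11, -13, -10, mean -10.5.

-10.5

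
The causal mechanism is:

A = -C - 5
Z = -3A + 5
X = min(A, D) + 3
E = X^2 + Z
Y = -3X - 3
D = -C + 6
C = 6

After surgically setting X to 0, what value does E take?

38

Under do(X=0), the mechanism X = min(A, D) + 3 is discarded; X is fixed at 0.
A = -C - 5  [with C=6]  = -11
Z = -3A + 5  [with A=-11]  = 38
E = X^2 + Z  [with X=0, Z=38]  = 38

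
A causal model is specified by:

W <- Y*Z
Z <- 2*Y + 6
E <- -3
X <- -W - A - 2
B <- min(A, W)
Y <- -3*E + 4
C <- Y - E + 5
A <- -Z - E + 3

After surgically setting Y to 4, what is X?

-50

do(Y=4) replaces the equation Y <- -3*E + 4 with the constant Y = 4.
Z = 2*Y + 6  [with Y=4]  = 14
W = Y*Z  [with Y=4, Z=14]  = 56
A = -Z - E + 3  [with Z=14, E=-3]  = -8
X = -W - A - 2  [with W=56, A=-8]  = -50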